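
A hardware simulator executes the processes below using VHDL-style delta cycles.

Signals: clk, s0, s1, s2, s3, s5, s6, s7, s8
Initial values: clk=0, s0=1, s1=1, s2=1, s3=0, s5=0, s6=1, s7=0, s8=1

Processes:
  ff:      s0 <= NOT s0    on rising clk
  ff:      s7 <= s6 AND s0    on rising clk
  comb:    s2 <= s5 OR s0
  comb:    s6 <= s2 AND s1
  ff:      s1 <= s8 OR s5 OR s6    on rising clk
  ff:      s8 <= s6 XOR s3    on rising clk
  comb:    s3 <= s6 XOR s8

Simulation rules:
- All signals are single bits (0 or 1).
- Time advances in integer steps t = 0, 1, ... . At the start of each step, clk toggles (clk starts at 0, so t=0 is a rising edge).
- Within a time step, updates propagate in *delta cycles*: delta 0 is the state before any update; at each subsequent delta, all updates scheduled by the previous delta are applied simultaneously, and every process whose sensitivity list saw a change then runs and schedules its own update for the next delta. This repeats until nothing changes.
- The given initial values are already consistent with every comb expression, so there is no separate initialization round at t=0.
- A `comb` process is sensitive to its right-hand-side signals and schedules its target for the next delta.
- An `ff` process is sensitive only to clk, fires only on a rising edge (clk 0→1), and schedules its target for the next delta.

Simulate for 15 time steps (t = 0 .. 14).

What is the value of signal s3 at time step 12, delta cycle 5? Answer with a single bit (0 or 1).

1

t=0 Δ0: s2=1 s6=1 s0=1 s7=0 s8=1 s3=0 clk=0 s5=0 s1=1
  Δ1: clk:0→1
  Δ2: s0:1→0, s7:0→1
  Δ3: s2:1→0
  Δ4: s6:1→0
  Δ5: s3:0→1
  (5Δ to stable)
t=1 Δ0: s2=0 s6=0 s0=0 s7=1 s8=1 s3=1 clk=1 s5=0 s1=1
  Δ1: clk:1→0
  (1Δ to stable)
t=2 Δ0: s2=0 s6=0 s0=0 s7=1 s8=1 s3=1 clk=0 s5=0 s1=1
  Δ1: clk:0→1
  Δ2: s0:0→1, s7:1→0
  Δ3: s2:0→1
  Δ4: s6:0→1
  Δ5: s3:1→0
  (5Δ to stable)
t=3 Δ0: s2=1 s6=1 s0=1 s7=0 s8=1 s3=0 clk=1 s5=0 s1=1
  Δ1: clk:1→0
  (1Δ to stable)
t=4 Δ0: s2=1 s6=1 s0=1 s7=0 s8=1 s3=0 clk=0 s5=0 s1=1
  Δ1: clk:0→1
  Δ2: s0:1→0, s7:0→1
  Δ3: s2:1→0
  Δ4: s6:1→0
  Δ5: s3:0→1
  (5Δ to stable)
t=5 Δ0: s2=0 s6=0 s0=0 s7=1 s8=1 s3=1 clk=1 s5=0 s1=1
  Δ1: clk:1→0
  (1Δ to stable)
t=6 Δ0: s2=0 s6=0 s0=0 s7=1 s8=1 s3=1 clk=0 s5=0 s1=1
  Δ1: clk:0→1
  Δ2: s0:0→1, s7:1→0
  Δ3: s2:0→1
  Δ4: s6:0→1
  Δ5: s3:1→0
  (5Δ to stable)
t=7 Δ0: s2=1 s6=1 s0=1 s7=0 s8=1 s3=0 clk=1 s5=0 s1=1
  Δ1: clk:1→0
  (1Δ to stable)
t=8 Δ0: s2=1 s6=1 s0=1 s7=0 s8=1 s3=0 clk=0 s5=0 s1=1
  Δ1: clk:0→1
  Δ2: s0:1→0, s7:0→1
  Δ3: s2:1→0
  Δ4: s6:1→0
  Δ5: s3:0→1
  (5Δ to stable)
t=9 Δ0: s2=0 s6=0 s0=0 s7=1 s8=1 s3=1 clk=1 s5=0 s1=1
  Δ1: clk:1→0
  (1Δ to stable)
t=10 Δ0: s2=0 s6=0 s0=0 s7=1 s8=1 s3=1 clk=0 s5=0 s1=1
  Δ1: clk:0→1
  Δ2: s0:0→1, s7:1→0
  Δ3: s2:0→1
  Δ4: s6:0→1
  Δ5: s3:1→0
  (5Δ to stable)
t=11 Δ0: s2=1 s6=1 s0=1 s7=0 s8=1 s3=0 clk=1 s5=0 s1=1
  Δ1: clk:1→0
  (1Δ to stable)
t=12 Δ0: s2=1 s6=1 s0=1 s7=0 s8=1 s3=0 clk=0 s5=0 s1=1
  Δ1: clk:0→1
  Δ2: s0:1→0, s7:0→1
  Δ3: s2:1→0
  Δ4: s6:1→0
  Δ5: s3:0→1
  (5Δ to stable)
t=13 Δ0: s2=0 s6=0 s0=0 s7=1 s8=1 s3=1 clk=1 s5=0 s1=1
  Δ1: clk:1→0
  (1Δ to stable)
t=14 Δ0: s2=0 s6=0 s0=0 s7=1 s8=1 s3=1 clk=0 s5=0 s1=1
  Δ1: clk:0→1
  Δ2: s0:0→1, s7:1→0
  Δ3: s2:0→1
  Δ4: s6:0→1
  Δ5: s3:1→0
  (5Δ to stable)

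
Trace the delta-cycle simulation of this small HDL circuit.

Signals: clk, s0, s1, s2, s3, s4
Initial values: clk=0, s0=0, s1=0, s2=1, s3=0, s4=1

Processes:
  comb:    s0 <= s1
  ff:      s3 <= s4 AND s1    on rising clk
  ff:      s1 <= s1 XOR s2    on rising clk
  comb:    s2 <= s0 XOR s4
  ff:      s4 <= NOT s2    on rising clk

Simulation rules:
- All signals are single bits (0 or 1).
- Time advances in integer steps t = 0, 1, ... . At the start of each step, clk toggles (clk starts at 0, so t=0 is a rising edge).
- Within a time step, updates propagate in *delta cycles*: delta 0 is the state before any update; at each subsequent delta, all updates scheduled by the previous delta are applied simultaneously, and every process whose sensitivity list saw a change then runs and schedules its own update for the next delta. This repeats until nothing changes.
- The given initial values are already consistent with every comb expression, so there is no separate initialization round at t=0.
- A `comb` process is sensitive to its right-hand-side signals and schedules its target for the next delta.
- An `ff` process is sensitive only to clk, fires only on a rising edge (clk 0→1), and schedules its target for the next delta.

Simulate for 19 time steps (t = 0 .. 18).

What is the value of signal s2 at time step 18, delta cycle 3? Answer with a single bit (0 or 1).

t=0 Δ0: s1=0 clk=0 s3=0 s4=1 s0=0 s2=1
  Δ1: clk:0→1
  Δ2: s1:0→1, s4:1→0
  Δ3: s0:0→1, s2:1→0
  Δ4: s2:0→1
  (4Δ to stable)
t=1 Δ0: s1=1 clk=1 s3=0 s4=0 s0=1 s2=1
  Δ1: clk:1→0
  (1Δ to stable)
t=2 Δ0: s1=1 clk=0 s3=0 s4=0 s0=1 s2=1
  Δ1: clk:0→1
  Δ2: s1:1→0
  Δ3: s0:1→0
  Δ4: s2:1→0
  (4Δ to stable)
t=3 Δ0: s1=0 clk=1 s3=0 s4=0 s0=0 s2=0
  Δ1: clk:1→0
  (1Δ to stable)
t=4 Δ0: s1=0 clk=0 s3=0 s4=0 s0=0 s2=0
  Δ1: clk:0→1
  Δ2: s4:0→1
  Δ3: s2:0→1
  (3Δ to stable)
t=5 Δ0: s1=0 clk=1 s3=0 s4=1 s0=0 s2=1
  Δ1: clk:1→0
  (1Δ to stable)
t=6 Δ0: s1=0 clk=0 s3=0 s4=1 s0=0 s2=1
  Δ1: clk:0→1
  Δ2: s1:0→1, s4:1→0
  Δ3: s0:0→1, s2:1→0
  Δ4: s2:0→1
  (4Δ to stable)
t=7 Δ0: s1=1 clk=1 s3=0 s4=0 s0=1 s2=1
  Δ1: clk:1→0
  (1Δ to stable)
t=8 Δ0: s1=1 clk=0 s3=0 s4=0 s0=1 s2=1
  Δ1: clk:0→1
  Δ2: s1:1→0
  Δ3: s0:1→0
  Δ4: s2:1→0
  (4Δ to stable)
t=9 Δ0: s1=0 clk=1 s3=0 s4=0 s0=0 s2=0
  Δ1: clk:1→0
  (1Δ to stable)
t=10 Δ0: s1=0 clk=0 s3=0 s4=0 s0=0 s2=0
  Δ1: clk:0→1
  Δ2: s4:0→1
  Δ3: s2:0→1
  (3Δ to stable)
t=11 Δ0: s1=0 clk=1 s3=0 s4=1 s0=0 s2=1
  Δ1: clk:1→0
  (1Δ to stable)
t=12 Δ0: s1=0 clk=0 s3=0 s4=1 s0=0 s2=1
  Δ1: clk:0→1
  Δ2: s1:0→1, s4:1→0
  Δ3: s0:0→1, s2:1→0
  Δ4: s2:0→1
  (4Δ to stable)
t=13 Δ0: s1=1 clk=1 s3=0 s4=0 s0=1 s2=1
  Δ1: clk:1→0
  (1Δ to stable)
t=14 Δ0: s1=1 clk=0 s3=0 s4=0 s0=1 s2=1
  Δ1: clk:0→1
  Δ2: s1:1→0
  Δ3: s0:1→0
  Δ4: s2:1→0
  (4Δ to stable)
t=15 Δ0: s1=0 clk=1 s3=0 s4=0 s0=0 s2=0
  Δ1: clk:1→0
  (1Δ to stable)
t=16 Δ0: s1=0 clk=0 s3=0 s4=0 s0=0 s2=0
  Δ1: clk:0→1
  Δ2: s4:0→1
  Δ3: s2:0→1
  (3Δ to stable)
t=17 Δ0: s1=0 clk=1 s3=0 s4=1 s0=0 s2=1
  Δ1: clk:1→0
  (1Δ to stable)
t=18 Δ0: s1=0 clk=0 s3=0 s4=1 s0=0 s2=1
  Δ1: clk:0→1
  Δ2: s1:0→1, s4:1→0
  Δ3: s0:0→1, s2:1→0
  Δ4: s2:0→1
  (4Δ to stable)

0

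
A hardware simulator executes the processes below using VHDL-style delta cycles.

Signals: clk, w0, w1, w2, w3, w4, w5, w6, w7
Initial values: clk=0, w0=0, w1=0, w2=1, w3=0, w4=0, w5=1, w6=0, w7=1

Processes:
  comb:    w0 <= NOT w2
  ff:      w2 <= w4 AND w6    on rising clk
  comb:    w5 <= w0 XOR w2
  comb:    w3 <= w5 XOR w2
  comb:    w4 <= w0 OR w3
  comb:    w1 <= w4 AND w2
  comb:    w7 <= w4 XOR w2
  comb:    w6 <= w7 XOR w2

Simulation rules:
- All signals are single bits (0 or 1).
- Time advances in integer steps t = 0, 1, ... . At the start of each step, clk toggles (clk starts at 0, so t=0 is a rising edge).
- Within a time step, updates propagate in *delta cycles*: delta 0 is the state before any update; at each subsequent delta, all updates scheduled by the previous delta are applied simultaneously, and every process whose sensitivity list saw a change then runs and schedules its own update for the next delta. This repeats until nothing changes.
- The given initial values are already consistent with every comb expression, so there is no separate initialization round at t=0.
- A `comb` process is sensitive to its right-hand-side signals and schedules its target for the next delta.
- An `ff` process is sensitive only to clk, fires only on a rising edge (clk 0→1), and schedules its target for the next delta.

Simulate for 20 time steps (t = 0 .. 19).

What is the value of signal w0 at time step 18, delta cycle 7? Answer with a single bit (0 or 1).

0

t=0 Δ0: w2=1 w0=0 w1=0 clk=0 w6=0 w3=0 w5=1 w7=1 w4=0
  Δ1: clk:0→1
  Δ2: w2:1→0
  Δ3: w0:0→1, w6:0→1, w3:0→1, w5:1→0, w7:1→0
  Δ4: w6:1→0, w3:1→0, w5:0→1, w4:0→1
  Δ5: w3:0→1, w7:0→1
  Δ6: w6:0→1
  (6Δ to stable)
t=1 Δ0: w2=0 w0=1 w1=0 clk=1 w6=1 w3=1 w5=1 w7=1 w4=1
  Δ1: clk:1→0
  (1Δ to stable)
t=2 Δ0: w2=0 w0=1 w1=0 clk=0 w6=1 w3=1 w5=1 w7=1 w4=1
  Δ1: clk:0→1
  Δ2: w2:0→1
  Δ3: w0:1→0, w1:0→1, w6:1→0, w3:1→0, w5:1→0, w7:1→0
  Δ4: w6:0→1, w3:0→1, w5:0→1, w4:1→0
  Δ5: w1:1→0, w3:1→0, w7:0→1, w4:0→1
  Δ6: w1:0→1, w6:1→0, w7:1→0, w4:1→0
  Δ7: w1:1→0, w6:0→1, w7:0→1
  Δ8: w6:1→0
  (8Δ to stable)
t=3 Δ0: w2=1 w0=0 w1=0 clk=1 w6=0 w3=0 w5=1 w7=1 w4=0
  Δ1: clk:1→0
  (1Δ to stable)
t=4 Δ0: w2=1 w0=0 w1=0 clk=0 w6=0 w3=0 w5=1 w7=1 w4=0
  Δ1: clk:0→1
  Δ2: w2:1→0
  Δ3: w0:0→1, w6:0→1, w3:0→1, w5:1→0, w7:1→0
  Δ4: w6:1→0, w3:1→0, w5:0→1, w4:0→1
  Δ5: w3:0→1, w7:0→1
  Δ6: w6:0→1
  (6Δ to stable)
t=5 Δ0: w2=0 w0=1 w1=0 clk=1 w6=1 w3=1 w5=1 w7=1 w4=1
  Δ1: clk:1→0
  (1Δ to stable)
t=6 Δ0: w2=0 w0=1 w1=0 clk=0 w6=1 w3=1 w5=1 w7=1 w4=1
  Δ1: clk:0→1
  Δ2: w2:0→1
  Δ3: w0:1→0, w1:0→1, w6:1→0, w3:1→0, w5:1→0, w7:1→0
  Δ4: w6:0→1, w3:0→1, w5:0→1, w4:1→0
  Δ5: w1:1→0, w3:1→0, w7:0→1, w4:0→1
  Δ6: w1:0→1, w6:1→0, w7:1→0, w4:1→0
  Δ7: w1:1→0, w6:0→1, w7:0→1
  Δ8: w6:1→0
  (8Δ to stable)
t=7 Δ0: w2=1 w0=0 w1=0 clk=1 w6=0 w3=0 w5=1 w7=1 w4=0
  Δ1: clk:1→0
  (1Δ to stable)
t=8 Δ0: w2=1 w0=0 w1=0 clk=0 w6=0 w3=0 w5=1 w7=1 w4=0
  Δ1: clk:0→1
  Δ2: w2:1→0
  Δ3: w0:0→1, w6:0→1, w3:0→1, w5:1→0, w7:1→0
  Δ4: w6:1→0, w3:1→0, w5:0→1, w4:0→1
  Δ5: w3:0→1, w7:0→1
  Δ6: w6:0→1
  (6Δ to stable)
t=9 Δ0: w2=0 w0=1 w1=0 clk=1 w6=1 w3=1 w5=1 w7=1 w4=1
  Δ1: clk:1→0
  (1Δ to stable)
t=10 Δ0: w2=0 w0=1 w1=0 clk=0 w6=1 w3=1 w5=1 w7=1 w4=1
  Δ1: clk:0→1
  Δ2: w2:0→1
  Δ3: w0:1→0, w1:0→1, w6:1→0, w3:1→0, w5:1→0, w7:1→0
  Δ4: w6:0→1, w3:0→1, w5:0→1, w4:1→0
  Δ5: w1:1→0, w3:1→0, w7:0→1, w4:0→1
  Δ6: w1:0→1, w6:1→0, w7:1→0, w4:1→0
  Δ7: w1:1→0, w6:0→1, w7:0→1
  Δ8: w6:1→0
  (8Δ to stable)
t=11 Δ0: w2=1 w0=0 w1=0 clk=1 w6=0 w3=0 w5=1 w7=1 w4=0
  Δ1: clk:1→0
  (1Δ to stable)
t=12 Δ0: w2=1 w0=0 w1=0 clk=0 w6=0 w3=0 w5=1 w7=1 w4=0
  Δ1: clk:0→1
  Δ2: w2:1→0
  Δ3: w0:0→1, w6:0→1, w3:0→1, w5:1→0, w7:1→0
  Δ4: w6:1→0, w3:1→0, w5:0→1, w4:0→1
  Δ5: w3:0→1, w7:0→1
  Δ6: w6:0→1
  (6Δ to stable)
t=13 Δ0: w2=0 w0=1 w1=0 clk=1 w6=1 w3=1 w5=1 w7=1 w4=1
  Δ1: clk:1→0
  (1Δ to stable)
t=14 Δ0: w2=0 w0=1 w1=0 clk=0 w6=1 w3=1 w5=1 w7=1 w4=1
  Δ1: clk:0→1
  Δ2: w2:0→1
  Δ3: w0:1→0, w1:0→1, w6:1→0, w3:1→0, w5:1→0, w7:1→0
  Δ4: w6:0→1, w3:0→1, w5:0→1, w4:1→0
  Δ5: w1:1→0, w3:1→0, w7:0→1, w4:0→1
  Δ6: w1:0→1, w6:1→0, w7:1→0, w4:1→0
  Δ7: w1:1→0, w6:0→1, w7:0→1
  Δ8: w6:1→0
  (8Δ to stable)
t=15 Δ0: w2=1 w0=0 w1=0 clk=1 w6=0 w3=0 w5=1 w7=1 w4=0
  Δ1: clk:1→0
  (1Δ to stable)
t=16 Δ0: w2=1 w0=0 w1=0 clk=0 w6=0 w3=0 w5=1 w7=1 w4=0
  Δ1: clk:0→1
  Δ2: w2:1→0
  Δ3: w0:0→1, w6:0→1, w3:0→1, w5:1→0, w7:1→0
  Δ4: w6:1→0, w3:1→0, w5:0→1, w4:0→1
  Δ5: w3:0→1, w7:0→1
  Δ6: w6:0→1
  (6Δ to stable)
t=17 Δ0: w2=0 w0=1 w1=0 clk=1 w6=1 w3=1 w5=1 w7=1 w4=1
  Δ1: clk:1→0
  (1Δ to stable)
t=18 Δ0: w2=0 w0=1 w1=0 clk=0 w6=1 w3=1 w5=1 w7=1 w4=1
  Δ1: clk:0→1
  Δ2: w2:0→1
  Δ3: w0:1→0, w1:0→1, w6:1→0, w3:1→0, w5:1→0, w7:1→0
  Δ4: w6:0→1, w3:0→1, w5:0→1, w4:1→0
  Δ5: w1:1→0, w3:1→0, w7:0→1, w4:0→1
  Δ6: w1:0→1, w6:1→0, w7:1→0, w4:1→0
  Δ7: w1:1→0, w6:0→1, w7:0→1
  Δ8: w6:1→0
  (8Δ to stable)
t=19 Δ0: w2=1 w0=0 w1=0 clk=1 w6=0 w3=0 w5=1 w7=1 w4=0
  Δ1: clk:1→0
  (1Δ to stable)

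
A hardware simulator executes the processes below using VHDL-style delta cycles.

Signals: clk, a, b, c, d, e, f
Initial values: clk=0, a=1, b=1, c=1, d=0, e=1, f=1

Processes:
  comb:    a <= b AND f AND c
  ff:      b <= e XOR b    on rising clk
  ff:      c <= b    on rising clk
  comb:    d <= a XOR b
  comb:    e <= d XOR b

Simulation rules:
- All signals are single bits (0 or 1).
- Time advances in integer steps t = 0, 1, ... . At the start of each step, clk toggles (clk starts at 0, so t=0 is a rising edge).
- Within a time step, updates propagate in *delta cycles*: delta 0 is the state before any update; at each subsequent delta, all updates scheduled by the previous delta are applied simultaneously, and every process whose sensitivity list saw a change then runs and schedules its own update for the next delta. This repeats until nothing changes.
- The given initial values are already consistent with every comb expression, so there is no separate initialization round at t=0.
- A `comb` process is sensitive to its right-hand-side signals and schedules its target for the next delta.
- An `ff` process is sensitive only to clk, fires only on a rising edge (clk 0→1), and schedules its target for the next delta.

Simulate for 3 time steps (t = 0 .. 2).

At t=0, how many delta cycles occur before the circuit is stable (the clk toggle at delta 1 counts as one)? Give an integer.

5

t=0 Δ0: c=1 d=0 e=1 f=1 clk=0 b=1 a=1
  Δ1: clk:0→1
  Δ2: b:1→0
  Δ3: d:0→1, e:1→0, a:1→0
  Δ4: d:1→0, e:0→1
  Δ5: e:1→0
  (5Δ to stable)
t=1 Δ0: c=1 d=0 e=0 f=1 clk=1 b=0 a=0
  Δ1: clk:1→0
  (1Δ to stable)
t=2 Δ0: c=1 d=0 e=0 f=1 clk=0 b=0 a=0
  Δ1: clk:0→1
  Δ2: c:1→0
  (2Δ to stable)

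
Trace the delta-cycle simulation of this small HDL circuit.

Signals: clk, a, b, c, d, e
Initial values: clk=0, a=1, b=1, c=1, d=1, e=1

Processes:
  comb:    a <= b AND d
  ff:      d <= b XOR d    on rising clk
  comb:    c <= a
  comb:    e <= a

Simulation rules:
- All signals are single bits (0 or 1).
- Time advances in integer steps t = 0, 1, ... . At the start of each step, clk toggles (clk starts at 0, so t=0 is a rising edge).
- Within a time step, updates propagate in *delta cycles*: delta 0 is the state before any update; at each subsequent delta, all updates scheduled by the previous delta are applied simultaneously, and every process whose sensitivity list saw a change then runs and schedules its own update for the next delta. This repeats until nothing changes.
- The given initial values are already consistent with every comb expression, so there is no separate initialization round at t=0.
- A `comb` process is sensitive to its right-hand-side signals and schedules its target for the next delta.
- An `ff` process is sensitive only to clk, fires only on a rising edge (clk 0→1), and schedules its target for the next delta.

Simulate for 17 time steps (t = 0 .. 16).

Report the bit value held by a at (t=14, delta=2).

0

[bits: clk,c,d,a,b,e]
t=0: Δ0=011111 Δ1=111111 Δ2=110111 Δ3=110011 Δ4=100010 | 4Δ
t=1: Δ0=100010 Δ1=000010 | 1Δ
t=2: Δ0=000010 Δ1=100010 Δ2=101010 Δ3=101110 Δ4=111111 | 4Δ
t=3: Δ0=111111 Δ1=011111 | 1Δ
t=4: Δ0=011111 Δ1=111111 Δ2=110111 Δ3=110011 Δ4=100010 | 4Δ
t=5: Δ0=100010 Δ1=000010 | 1Δ
t=6: Δ0=000010 Δ1=100010 Δ2=101010 Δ3=101110 Δ4=111111 | 4Δ
t=7: Δ0=111111 Δ1=011111 | 1Δ
t=8: Δ0=011111 Δ1=111111 Δ2=110111 Δ3=110011 Δ4=100010 | 4Δ
t=9: Δ0=100010 Δ1=000010 | 1Δ
t=10: Δ0=000010 Δ1=100010 Δ2=101010 Δ3=101110 Δ4=111111 | 4Δ
t=11: Δ0=111111 Δ1=011111 | 1Δ
t=12: Δ0=011111 Δ1=111111 Δ2=110111 Δ3=110011 Δ4=100010 | 4Δ
t=13: Δ0=100010 Δ1=000010 | 1Δ
t=14: Δ0=000010 Δ1=100010 Δ2=101010 Δ3=101110 Δ4=111111 | 4Δ
t=15: Δ0=111111 Δ1=011111 | 1Δ
t=16: Δ0=011111 Δ1=111111 Δ2=110111 Δ3=110011 Δ4=100010 | 4Δ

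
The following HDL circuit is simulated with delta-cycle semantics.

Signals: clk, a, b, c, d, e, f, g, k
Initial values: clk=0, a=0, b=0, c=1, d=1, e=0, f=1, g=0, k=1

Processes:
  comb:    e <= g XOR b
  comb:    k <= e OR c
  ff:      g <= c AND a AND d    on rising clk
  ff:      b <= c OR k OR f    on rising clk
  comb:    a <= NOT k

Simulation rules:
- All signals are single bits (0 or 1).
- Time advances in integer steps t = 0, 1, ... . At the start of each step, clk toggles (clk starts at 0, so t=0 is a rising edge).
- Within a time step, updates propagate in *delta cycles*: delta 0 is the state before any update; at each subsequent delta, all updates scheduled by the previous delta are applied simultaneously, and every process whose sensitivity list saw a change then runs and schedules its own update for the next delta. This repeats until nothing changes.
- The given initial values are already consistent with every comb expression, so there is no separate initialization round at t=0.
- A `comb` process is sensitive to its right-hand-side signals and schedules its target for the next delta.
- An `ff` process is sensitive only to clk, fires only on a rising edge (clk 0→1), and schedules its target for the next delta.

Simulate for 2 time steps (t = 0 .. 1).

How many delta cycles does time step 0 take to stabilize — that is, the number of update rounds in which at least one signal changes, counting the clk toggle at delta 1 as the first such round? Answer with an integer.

[bits: clk,d,f,b,a,k,e,c,g]
t=0: Δ0=011001010 Δ1=111001010 Δ2=111101010 Δ3=111101110 | 3Δ
t=1: Δ0=111101110 Δ1=011101110 | 1Δ

3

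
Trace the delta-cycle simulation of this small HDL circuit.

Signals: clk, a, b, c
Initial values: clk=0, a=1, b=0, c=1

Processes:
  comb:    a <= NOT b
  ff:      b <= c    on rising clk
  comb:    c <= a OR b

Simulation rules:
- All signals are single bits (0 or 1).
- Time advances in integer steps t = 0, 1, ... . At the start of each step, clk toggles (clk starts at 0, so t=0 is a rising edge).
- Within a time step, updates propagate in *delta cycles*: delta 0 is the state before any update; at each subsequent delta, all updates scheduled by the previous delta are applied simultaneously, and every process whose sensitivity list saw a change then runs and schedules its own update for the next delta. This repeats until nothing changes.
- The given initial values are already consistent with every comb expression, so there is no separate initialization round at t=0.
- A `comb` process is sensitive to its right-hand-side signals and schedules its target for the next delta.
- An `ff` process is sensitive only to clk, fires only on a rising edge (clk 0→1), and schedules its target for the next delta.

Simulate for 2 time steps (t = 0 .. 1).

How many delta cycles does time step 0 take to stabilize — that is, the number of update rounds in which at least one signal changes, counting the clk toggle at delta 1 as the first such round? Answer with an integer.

3

t=0 Δ0: clk=0 b=0 a=1 c=1
  Δ1: clk:0→1
  Δ2: b:0→1
  Δ3: a:1→0
  (3Δ to stable)
t=1 Δ0: clk=1 b=1 a=0 c=1
  Δ1: clk:1→0
  (1Δ to stable)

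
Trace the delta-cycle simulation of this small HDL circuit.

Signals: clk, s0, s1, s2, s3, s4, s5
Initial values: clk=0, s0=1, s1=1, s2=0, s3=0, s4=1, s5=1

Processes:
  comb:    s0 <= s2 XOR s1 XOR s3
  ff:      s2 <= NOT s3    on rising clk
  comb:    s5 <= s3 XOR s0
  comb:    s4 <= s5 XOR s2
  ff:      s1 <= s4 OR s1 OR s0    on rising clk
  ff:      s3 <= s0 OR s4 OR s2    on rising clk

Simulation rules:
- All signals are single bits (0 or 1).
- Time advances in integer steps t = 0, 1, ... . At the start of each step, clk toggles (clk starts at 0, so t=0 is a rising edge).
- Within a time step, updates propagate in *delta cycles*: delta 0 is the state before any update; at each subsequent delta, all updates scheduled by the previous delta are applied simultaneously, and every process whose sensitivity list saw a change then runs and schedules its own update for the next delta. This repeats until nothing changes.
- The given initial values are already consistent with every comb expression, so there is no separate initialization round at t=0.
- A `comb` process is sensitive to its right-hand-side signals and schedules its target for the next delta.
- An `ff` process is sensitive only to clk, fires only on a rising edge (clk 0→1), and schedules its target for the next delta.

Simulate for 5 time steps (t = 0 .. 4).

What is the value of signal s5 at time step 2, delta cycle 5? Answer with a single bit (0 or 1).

t0.Δ0 s5=1 s4=1 clk=0 s0=1 s3=0 s1=1 s2=0
t0.Δ1 s5=1 s4=1 clk=1 s0=1 s3=0 s1=1 s2=0
t0.Δ2 s5=1 s4=1 clk=1 s0=1 s3=1 s1=1 s2=1
t0.Δ3 s5=0 s4=0 clk=1 s0=1 s3=1 s1=1 s2=1
t0.Δ4 s5=0 s4=1 clk=1 s0=1 s3=1 s1=1 s2=1
t1.Δ0 s5=0 s4=1 clk=1 s0=1 s3=1 s1=1 s2=1
t1.Δ1 s5=0 s4=1 clk=0 s0=1 s3=1 s1=1 s2=1
t2.Δ0 s5=0 s4=1 clk=0 s0=1 s3=1 s1=1 s2=1
t2.Δ1 s5=0 s4=1 clk=1 s0=1 s3=1 s1=1 s2=1
t2.Δ2 s5=0 s4=1 clk=1 s0=1 s3=1 s1=1 s2=0
t2.Δ3 s5=0 s4=0 clk=1 s0=0 s3=1 s1=1 s2=0
t2.Δ4 s5=1 s4=0 clk=1 s0=0 s3=1 s1=1 s2=0
t2.Δ5 s5=1 s4=1 clk=1 s0=0 s3=1 s1=1 s2=0
t3.Δ0 s5=1 s4=1 clk=1 s0=0 s3=1 s1=1 s2=0
t3.Δ1 s5=1 s4=1 clk=0 s0=0 s3=1 s1=1 s2=0
t4.Δ0 s5=1 s4=1 clk=0 s0=0 s3=1 s1=1 s2=0
t4.Δ1 s5=1 s4=1 clk=1 s0=0 s3=1 s1=1 s2=0

1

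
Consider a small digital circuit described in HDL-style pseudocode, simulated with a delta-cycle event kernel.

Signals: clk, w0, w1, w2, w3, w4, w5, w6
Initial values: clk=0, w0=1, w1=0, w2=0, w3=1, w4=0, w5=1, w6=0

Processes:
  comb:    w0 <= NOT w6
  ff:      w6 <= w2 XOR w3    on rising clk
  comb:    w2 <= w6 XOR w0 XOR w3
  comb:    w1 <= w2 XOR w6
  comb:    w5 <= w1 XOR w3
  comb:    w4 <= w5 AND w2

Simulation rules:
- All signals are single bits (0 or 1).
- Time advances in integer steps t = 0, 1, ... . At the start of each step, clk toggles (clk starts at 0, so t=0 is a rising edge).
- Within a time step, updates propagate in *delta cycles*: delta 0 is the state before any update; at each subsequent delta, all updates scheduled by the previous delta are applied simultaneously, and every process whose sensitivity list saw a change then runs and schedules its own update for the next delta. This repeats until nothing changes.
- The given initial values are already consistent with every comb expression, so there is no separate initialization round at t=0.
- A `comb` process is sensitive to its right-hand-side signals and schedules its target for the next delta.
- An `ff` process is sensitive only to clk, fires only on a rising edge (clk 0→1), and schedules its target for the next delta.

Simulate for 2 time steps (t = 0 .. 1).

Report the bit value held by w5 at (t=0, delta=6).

t0.Δ0 w0=1 w1=0 clk=0 w5=1 w2=0 w6=0 w3=1 w4=0
t0.Δ1 w0=1 w1=0 clk=1 w5=1 w2=0 w6=0 w3=1 w4=0
t0.Δ2 w0=1 w1=0 clk=1 w5=1 w2=0 w6=1 w3=1 w4=0
t0.Δ3 w0=0 w1=1 clk=1 w5=1 w2=1 w6=1 w3=1 w4=0
t0.Δ4 w0=0 w1=0 clk=1 w5=0 w2=0 w6=1 w3=1 w4=1
t0.Δ5 w0=0 w1=1 clk=1 w5=1 w2=0 w6=1 w3=1 w4=0
t0.Δ6 w0=0 w1=1 clk=1 w5=0 w2=0 w6=1 w3=1 w4=0
t1.Δ0 w0=0 w1=1 clk=1 w5=0 w2=0 w6=1 w3=1 w4=0
t1.Δ1 w0=0 w1=1 clk=0 w5=0 w2=0 w6=1 w3=1 w4=0

0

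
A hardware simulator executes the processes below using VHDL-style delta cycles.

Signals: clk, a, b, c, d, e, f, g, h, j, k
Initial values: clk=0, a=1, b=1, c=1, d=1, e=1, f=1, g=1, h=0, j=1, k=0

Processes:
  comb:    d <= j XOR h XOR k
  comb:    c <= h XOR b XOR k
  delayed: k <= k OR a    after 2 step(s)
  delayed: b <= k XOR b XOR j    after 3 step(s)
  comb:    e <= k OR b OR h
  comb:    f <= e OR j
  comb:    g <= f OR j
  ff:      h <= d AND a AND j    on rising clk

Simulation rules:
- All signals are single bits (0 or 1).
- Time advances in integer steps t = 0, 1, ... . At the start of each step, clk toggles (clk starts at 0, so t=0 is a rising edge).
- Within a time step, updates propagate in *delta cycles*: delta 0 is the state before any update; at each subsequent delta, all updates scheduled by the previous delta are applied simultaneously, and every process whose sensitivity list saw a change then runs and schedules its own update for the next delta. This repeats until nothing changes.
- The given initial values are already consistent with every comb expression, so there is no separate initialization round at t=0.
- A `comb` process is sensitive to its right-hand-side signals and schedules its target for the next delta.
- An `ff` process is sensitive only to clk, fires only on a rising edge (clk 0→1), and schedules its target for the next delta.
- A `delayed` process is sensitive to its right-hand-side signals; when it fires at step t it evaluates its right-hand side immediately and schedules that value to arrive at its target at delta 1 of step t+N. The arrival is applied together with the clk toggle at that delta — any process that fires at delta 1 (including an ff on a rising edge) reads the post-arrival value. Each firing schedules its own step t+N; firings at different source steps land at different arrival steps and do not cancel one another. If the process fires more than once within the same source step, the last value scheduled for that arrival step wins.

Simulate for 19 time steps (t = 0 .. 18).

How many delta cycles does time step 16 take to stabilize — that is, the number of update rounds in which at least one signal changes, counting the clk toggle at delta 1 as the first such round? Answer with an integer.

t=0 Δ0: k=0 clk=0 h=0 e=1 d=1 g=1 a=1 f=1 c=1 j=1 b=1
  Δ1: clk:0→1
  Δ2: h:0→1
  Δ3: d:1→0, c:1→0
  (3Δ to stable)
t=1 Δ0: k=0 clk=1 h=1 e=1 d=0 g=1 a=1 f=1 c=0 j=1 b=1
  Δ1: clk:1→0
  (1Δ to stable)
t=2 Δ0: k=0 clk=0 h=1 e=1 d=0 g=1 a=1 f=1 c=0 j=1 b=1
  Δ1: clk:0→1
  Δ2: h:1→0
  Δ3: d:0→1, c:0→1
  (3Δ to stable)
t=3 Δ0: k=0 clk=1 h=0 e=1 d=1 g=1 a=1 f=1 c=1 j=1 b=1
  Δ1: clk:1→0
  (1Δ to stable)
t=4 Δ0: k=0 clk=0 h=0 e=1 d=1 g=1 a=1 f=1 c=1 j=1 b=1
  Δ1: clk:0→1
  Δ2: h:0→1
  Δ3: d:1→0, c:1→0
  (3Δ to stable)
t=5 Δ0: k=0 clk=1 h=1 e=1 d=0 g=1 a=1 f=1 c=0 j=1 b=1
  Δ1: clk:1→0
  (1Δ to stable)
t=6 Δ0: k=0 clk=0 h=1 e=1 d=0 g=1 a=1 f=1 c=0 j=1 b=1
  Δ1: clk:0→1
  Δ2: h:1→0
  Δ3: d:0→1, c:0→1
  (3Δ to stable)
t=7 Δ0: k=0 clk=1 h=0 e=1 d=1 g=1 a=1 f=1 c=1 j=1 b=1
  Δ1: clk:1→0
  (1Δ to stable)
t=8 Δ0: k=0 clk=0 h=0 e=1 d=1 g=1 a=1 f=1 c=1 j=1 b=1
  Δ1: clk:0→1
  Δ2: h:0→1
  Δ3: d:1→0, c:1→0
  (3Δ to stable)
t=9 Δ0: k=0 clk=1 h=1 e=1 d=0 g=1 a=1 f=1 c=0 j=1 b=1
  Δ1: clk:1→0
  (1Δ to stable)
t=10 Δ0: k=0 clk=0 h=1 e=1 d=0 g=1 a=1 f=1 c=0 j=1 b=1
  Δ1: clk:0→1
  Δ2: h:1→0
  Δ3: d:0→1, c:0→1
  (3Δ to stable)
t=11 Δ0: k=0 clk=1 h=0 e=1 d=1 g=1 a=1 f=1 c=1 j=1 b=1
  Δ1: clk:1→0
  (1Δ to stable)
t=12 Δ0: k=0 clk=0 h=0 e=1 d=1 g=1 a=1 f=1 c=1 j=1 b=1
  Δ1: clk:0→1
  Δ2: h:0→1
  Δ3: d:1→0, c:1→0
  (3Δ to stable)
t=13 Δ0: k=0 clk=1 h=1 e=1 d=0 g=1 a=1 f=1 c=0 j=1 b=1
  Δ1: clk:1→0
  (1Δ to stable)
t=14 Δ0: k=0 clk=0 h=1 e=1 d=0 g=1 a=1 f=1 c=0 j=1 b=1
  Δ1: clk:0→1
  Δ2: h:1→0
  Δ3: d:0→1, c:0→1
  (3Δ to stable)
t=15 Δ0: k=0 clk=1 h=0 e=1 d=1 g=1 a=1 f=1 c=1 j=1 b=1
  Δ1: clk:1→0
  (1Δ to stable)
t=16 Δ0: k=0 clk=0 h=0 e=1 d=1 g=1 a=1 f=1 c=1 j=1 b=1
  Δ1: clk:0→1
  Δ2: h:0→1
  Δ3: d:1→0, c:1→0
  (3Δ to stable)
t=17 Δ0: k=0 clk=1 h=1 e=1 d=0 g=1 a=1 f=1 c=0 j=1 b=1
  Δ1: clk:1→0
  (1Δ to stable)
t=18 Δ0: k=0 clk=0 h=1 e=1 d=0 g=1 a=1 f=1 c=0 j=1 b=1
  Δ1: clk:0→1
  Δ2: h:1→0
  Δ3: d:0→1, c:0→1
  (3Δ to stable)

3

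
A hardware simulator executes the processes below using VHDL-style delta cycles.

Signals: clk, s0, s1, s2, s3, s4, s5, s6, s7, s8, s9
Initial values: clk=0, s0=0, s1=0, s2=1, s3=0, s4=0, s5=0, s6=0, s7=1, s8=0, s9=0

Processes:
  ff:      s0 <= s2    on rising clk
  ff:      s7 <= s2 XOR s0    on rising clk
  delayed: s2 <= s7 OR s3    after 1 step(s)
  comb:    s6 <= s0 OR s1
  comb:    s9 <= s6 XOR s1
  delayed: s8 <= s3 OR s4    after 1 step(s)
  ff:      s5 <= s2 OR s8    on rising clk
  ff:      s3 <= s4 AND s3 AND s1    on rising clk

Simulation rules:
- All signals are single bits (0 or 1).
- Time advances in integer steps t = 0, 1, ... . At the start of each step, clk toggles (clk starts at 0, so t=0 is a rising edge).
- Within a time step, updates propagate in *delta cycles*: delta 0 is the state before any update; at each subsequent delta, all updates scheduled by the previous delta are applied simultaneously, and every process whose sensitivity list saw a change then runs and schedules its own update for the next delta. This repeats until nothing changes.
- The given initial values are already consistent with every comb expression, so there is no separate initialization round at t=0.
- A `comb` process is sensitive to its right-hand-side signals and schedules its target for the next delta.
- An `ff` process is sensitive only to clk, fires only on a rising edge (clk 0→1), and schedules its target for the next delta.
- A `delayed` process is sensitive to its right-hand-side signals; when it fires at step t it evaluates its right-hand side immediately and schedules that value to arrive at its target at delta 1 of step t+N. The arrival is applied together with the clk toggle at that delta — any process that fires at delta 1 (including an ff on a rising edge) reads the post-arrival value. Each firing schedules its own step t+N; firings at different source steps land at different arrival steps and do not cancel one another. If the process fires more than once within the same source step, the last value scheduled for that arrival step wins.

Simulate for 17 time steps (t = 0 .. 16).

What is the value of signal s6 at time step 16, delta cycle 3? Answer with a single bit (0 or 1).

0

[bits: s6,s8,s0,s9,s3,s5,s2,s7,clk,s1,s4]
t=0: Δ0=00000011000 Δ1=00000011100 Δ2=00100111100 Δ3=10100111100 Δ4=10110111100 | 4Δ
t=1: Δ0=10110111100 Δ1=10110111000 | 1Δ
t=2: Δ0=10110111000 Δ1=10110111100 Δ2=10110110100 | 2Δ
t=3: Δ0=10110110100 Δ1=10110100000 | 1Δ
t=4: Δ0=10110100000 Δ1=10110100100 Δ2=10010001100 Δ3=00010001100 Δ4=00000001100 | 4Δ
t=5: Δ0=00000001100 Δ1=00000011000 | 1Δ
t=6: Δ0=00000011000 Δ1=00000011100 Δ2=00100111100 Δ3=10100111100 Δ4=10110111100 | 4Δ
t=7: Δ0=10110111100 Δ1=10110111000 | 1Δ
t=8: Δ0=10110111000 Δ1=10110111100 Δ2=10110110100 | 2Δ
t=9: Δ0=10110110100 Δ1=10110100000 | 1Δ
t=10: Δ0=10110100000 Δ1=10110100100 Δ2=10010001100 Δ3=00010001100 Δ4=00000001100 | 4Δ
t=11: Δ0=00000001100 Δ1=00000011000 | 1Δ
t=12: Δ0=00000011000 Δ1=00000011100 Δ2=00100111100 Δ3=10100111100 Δ4=10110111100 | 4Δ
t=13: Δ0=10110111100 Δ1=10110111000 | 1Δ
t=14: Δ0=10110111000 Δ1=10110111100 Δ2=10110110100 | 2Δ
t=15: Δ0=10110110100 Δ1=10110100000 | 1Δ
t=16: Δ0=10110100000 Δ1=10110100100 Δ2=10010001100 Δ3=00010001100 Δ4=00000001100 | 4Δ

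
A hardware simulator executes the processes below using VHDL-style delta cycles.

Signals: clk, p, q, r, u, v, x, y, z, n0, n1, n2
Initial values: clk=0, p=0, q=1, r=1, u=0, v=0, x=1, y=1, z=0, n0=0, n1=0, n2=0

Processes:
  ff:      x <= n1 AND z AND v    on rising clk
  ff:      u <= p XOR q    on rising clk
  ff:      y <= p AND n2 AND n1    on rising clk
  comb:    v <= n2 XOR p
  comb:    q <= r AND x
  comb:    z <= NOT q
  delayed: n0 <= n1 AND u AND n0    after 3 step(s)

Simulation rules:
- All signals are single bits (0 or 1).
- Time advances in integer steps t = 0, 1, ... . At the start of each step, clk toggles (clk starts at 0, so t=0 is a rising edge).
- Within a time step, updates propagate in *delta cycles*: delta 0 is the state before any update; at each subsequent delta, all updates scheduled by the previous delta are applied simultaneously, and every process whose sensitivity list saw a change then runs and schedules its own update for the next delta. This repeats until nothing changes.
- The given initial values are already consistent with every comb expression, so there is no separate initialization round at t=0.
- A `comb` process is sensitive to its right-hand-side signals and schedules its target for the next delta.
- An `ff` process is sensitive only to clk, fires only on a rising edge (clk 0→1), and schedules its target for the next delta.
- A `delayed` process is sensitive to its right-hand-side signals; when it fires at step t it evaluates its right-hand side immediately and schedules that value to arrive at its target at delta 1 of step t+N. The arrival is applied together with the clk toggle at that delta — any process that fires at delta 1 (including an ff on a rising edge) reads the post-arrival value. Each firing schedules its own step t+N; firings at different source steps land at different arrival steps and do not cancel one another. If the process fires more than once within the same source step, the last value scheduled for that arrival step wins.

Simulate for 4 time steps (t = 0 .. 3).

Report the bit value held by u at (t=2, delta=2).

0

[bits: v,q,clk,x,z,y,n0,n2,p,r,u,n1]
t=0: Δ0=010101000100 Δ1=011101000100 Δ2=011000000110 Δ3=001000000110 Δ4=001010000110 | 4Δ
t=1: Δ0=001010000110 Δ1=000010000110 | 1Δ
t=2: Δ0=000010000110 Δ1=001010000110 Δ2=001010000100 | 2Δ
t=3: Δ0=001010000100 Δ1=000010000100 | 1Δ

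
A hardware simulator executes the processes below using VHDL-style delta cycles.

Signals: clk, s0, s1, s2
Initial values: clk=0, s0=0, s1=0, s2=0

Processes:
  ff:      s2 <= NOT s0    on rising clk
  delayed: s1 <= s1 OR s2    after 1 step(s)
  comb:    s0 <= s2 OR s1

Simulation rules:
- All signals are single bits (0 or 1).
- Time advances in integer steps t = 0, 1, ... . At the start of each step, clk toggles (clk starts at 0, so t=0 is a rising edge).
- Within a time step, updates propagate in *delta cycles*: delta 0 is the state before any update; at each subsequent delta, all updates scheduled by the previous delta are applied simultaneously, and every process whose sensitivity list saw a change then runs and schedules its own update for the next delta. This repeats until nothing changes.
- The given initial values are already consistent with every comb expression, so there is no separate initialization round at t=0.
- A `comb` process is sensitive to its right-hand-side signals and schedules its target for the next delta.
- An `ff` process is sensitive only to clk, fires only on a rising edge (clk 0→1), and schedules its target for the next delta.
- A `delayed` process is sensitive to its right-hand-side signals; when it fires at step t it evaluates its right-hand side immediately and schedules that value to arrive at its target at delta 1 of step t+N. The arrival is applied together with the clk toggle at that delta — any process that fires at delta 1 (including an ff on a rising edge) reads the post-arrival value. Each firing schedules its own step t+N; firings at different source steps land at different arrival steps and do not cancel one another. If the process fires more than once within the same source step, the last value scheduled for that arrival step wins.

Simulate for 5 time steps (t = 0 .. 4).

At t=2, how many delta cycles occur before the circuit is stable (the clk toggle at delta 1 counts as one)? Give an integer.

2

[bits: s1,s0,clk,s2]
t=0: Δ0=0000 Δ1=0010 Δ2=0011 Δ3=0111 | 3Δ
t=1: Δ0=0111 Δ1=1101 | 1Δ
t=2: Δ0=1101 Δ1=1111 Δ2=1110 | 2Δ
t=3: Δ0=1110 Δ1=1100 | 1Δ
t=4: Δ0=1100 Δ1=1110 | 1Δ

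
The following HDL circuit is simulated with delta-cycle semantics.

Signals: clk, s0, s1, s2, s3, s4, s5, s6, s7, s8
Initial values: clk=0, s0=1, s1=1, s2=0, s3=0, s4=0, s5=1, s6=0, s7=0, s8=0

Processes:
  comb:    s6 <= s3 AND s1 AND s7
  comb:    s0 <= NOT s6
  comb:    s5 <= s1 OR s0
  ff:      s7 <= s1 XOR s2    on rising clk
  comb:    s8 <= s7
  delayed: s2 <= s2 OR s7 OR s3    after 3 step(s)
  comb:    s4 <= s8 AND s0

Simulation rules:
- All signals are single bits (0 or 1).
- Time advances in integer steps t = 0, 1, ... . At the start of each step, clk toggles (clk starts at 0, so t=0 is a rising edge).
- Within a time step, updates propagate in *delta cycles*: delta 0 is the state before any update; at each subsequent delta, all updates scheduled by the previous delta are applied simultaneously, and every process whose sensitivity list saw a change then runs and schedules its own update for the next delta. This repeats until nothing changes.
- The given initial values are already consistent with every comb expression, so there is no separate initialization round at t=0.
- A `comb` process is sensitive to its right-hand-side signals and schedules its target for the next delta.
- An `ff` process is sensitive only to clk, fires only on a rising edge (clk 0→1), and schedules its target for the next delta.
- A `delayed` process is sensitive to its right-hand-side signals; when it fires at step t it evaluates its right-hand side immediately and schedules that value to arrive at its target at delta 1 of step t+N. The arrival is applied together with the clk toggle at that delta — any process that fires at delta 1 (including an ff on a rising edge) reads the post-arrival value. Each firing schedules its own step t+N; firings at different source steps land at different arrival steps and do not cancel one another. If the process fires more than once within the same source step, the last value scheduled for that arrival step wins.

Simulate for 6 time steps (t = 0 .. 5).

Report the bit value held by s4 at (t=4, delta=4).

[bits: s4,s5,s6,s8,s1,s3,s7,s0,s2,clk]
t=0: Δ0=0100100100 Δ1=0100100101 Δ2=0100101101 Δ3=0101101101 Δ4=1101101101 | 4Δ
t=1: Δ0=1101101101 Δ1=1101101100 | 1Δ
t=2: Δ0=1101101100 Δ1=1101101101 | 1Δ
t=3: Δ0=1101101101 Δ1=1101101110 | 1Δ
t=4: Δ0=1101101110 Δ1=1101101111 Δ2=1101100111 Δ3=1100100111 Δ4=0100100111 | 4Δ
t=5: Δ0=0100100111 Δ1=0100100110 | 1Δ

0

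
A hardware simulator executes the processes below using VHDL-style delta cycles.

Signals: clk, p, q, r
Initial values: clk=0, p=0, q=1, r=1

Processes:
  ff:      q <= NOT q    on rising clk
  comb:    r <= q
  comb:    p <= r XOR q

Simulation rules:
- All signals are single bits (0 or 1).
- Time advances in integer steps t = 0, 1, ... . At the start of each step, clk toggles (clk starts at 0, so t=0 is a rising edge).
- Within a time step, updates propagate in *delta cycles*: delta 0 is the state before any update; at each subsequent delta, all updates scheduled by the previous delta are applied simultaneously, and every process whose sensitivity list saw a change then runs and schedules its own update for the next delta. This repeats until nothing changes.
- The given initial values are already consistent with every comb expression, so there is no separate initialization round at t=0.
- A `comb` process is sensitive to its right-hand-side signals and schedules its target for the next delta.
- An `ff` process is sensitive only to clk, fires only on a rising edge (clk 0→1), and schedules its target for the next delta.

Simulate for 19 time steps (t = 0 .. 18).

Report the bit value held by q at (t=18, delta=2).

1

t=0 Δ0: q=1 r=1 p=0 clk=0
  Δ1: clk:0→1
  Δ2: q:1→0
  Δ3: r:1→0, p:0→1
  Δ4: p:1→0
  (4Δ to stable)
t=1 Δ0: q=0 r=0 p=0 clk=1
  Δ1: clk:1→0
  (1Δ to stable)
t=2 Δ0: q=0 r=0 p=0 clk=0
  Δ1: clk:0→1
  Δ2: q:0→1
  Δ3: r:0→1, p:0→1
  Δ4: p:1→0
  (4Δ to stable)
t=3 Δ0: q=1 r=1 p=0 clk=1
  Δ1: clk:1→0
  (1Δ to stable)
t=4 Δ0: q=1 r=1 p=0 clk=0
  Δ1: clk:0→1
  Δ2: q:1→0
  Δ3: r:1→0, p:0→1
  Δ4: p:1→0
  (4Δ to stable)
t=5 Δ0: q=0 r=0 p=0 clk=1
  Δ1: clk:1→0
  (1Δ to stable)
t=6 Δ0: q=0 r=0 p=0 clk=0
  Δ1: clk:0→1
  Δ2: q:0→1
  Δ3: r:0→1, p:0→1
  Δ4: p:1→0
  (4Δ to stable)
t=7 Δ0: q=1 r=1 p=0 clk=1
  Δ1: clk:1→0
  (1Δ to stable)
t=8 Δ0: q=1 r=1 p=0 clk=0
  Δ1: clk:0→1
  Δ2: q:1→0
  Δ3: r:1→0, p:0→1
  Δ4: p:1→0
  (4Δ to stable)
t=9 Δ0: q=0 r=0 p=0 clk=1
  Δ1: clk:1→0
  (1Δ to stable)
t=10 Δ0: q=0 r=0 p=0 clk=0
  Δ1: clk:0→1
  Δ2: q:0→1
  Δ3: r:0→1, p:0→1
  Δ4: p:1→0
  (4Δ to stable)
t=11 Δ0: q=1 r=1 p=0 clk=1
  Δ1: clk:1→0
  (1Δ to stable)
t=12 Δ0: q=1 r=1 p=0 clk=0
  Δ1: clk:0→1
  Δ2: q:1→0
  Δ3: r:1→0, p:0→1
  Δ4: p:1→0
  (4Δ to stable)
t=13 Δ0: q=0 r=0 p=0 clk=1
  Δ1: clk:1→0
  (1Δ to stable)
t=14 Δ0: q=0 r=0 p=0 clk=0
  Δ1: clk:0→1
  Δ2: q:0→1
  Δ3: r:0→1, p:0→1
  Δ4: p:1→0
  (4Δ to stable)
t=15 Δ0: q=1 r=1 p=0 clk=1
  Δ1: clk:1→0
  (1Δ to stable)
t=16 Δ0: q=1 r=1 p=0 clk=0
  Δ1: clk:0→1
  Δ2: q:1→0
  Δ3: r:1→0, p:0→1
  Δ4: p:1→0
  (4Δ to stable)
t=17 Δ0: q=0 r=0 p=0 clk=1
  Δ1: clk:1→0
  (1Δ to stable)
t=18 Δ0: q=0 r=0 p=0 clk=0
  Δ1: clk:0→1
  Δ2: q:0→1
  Δ3: r:0→1, p:0→1
  Δ4: p:1→0
  (4Δ to stable)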